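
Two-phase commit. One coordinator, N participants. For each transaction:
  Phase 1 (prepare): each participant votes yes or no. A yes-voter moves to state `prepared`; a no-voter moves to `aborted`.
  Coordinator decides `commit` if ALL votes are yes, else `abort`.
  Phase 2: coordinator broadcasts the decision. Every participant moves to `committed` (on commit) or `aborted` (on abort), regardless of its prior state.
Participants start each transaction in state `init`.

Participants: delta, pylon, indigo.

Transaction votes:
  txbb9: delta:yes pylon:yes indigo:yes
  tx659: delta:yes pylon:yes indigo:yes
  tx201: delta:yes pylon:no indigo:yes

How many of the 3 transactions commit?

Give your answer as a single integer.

txbb9: all yes -> commit (commits=1)
tx659: all yes -> commit (commits=2)
tx201: no from pylon -> abort (commits=2)

Answer: 2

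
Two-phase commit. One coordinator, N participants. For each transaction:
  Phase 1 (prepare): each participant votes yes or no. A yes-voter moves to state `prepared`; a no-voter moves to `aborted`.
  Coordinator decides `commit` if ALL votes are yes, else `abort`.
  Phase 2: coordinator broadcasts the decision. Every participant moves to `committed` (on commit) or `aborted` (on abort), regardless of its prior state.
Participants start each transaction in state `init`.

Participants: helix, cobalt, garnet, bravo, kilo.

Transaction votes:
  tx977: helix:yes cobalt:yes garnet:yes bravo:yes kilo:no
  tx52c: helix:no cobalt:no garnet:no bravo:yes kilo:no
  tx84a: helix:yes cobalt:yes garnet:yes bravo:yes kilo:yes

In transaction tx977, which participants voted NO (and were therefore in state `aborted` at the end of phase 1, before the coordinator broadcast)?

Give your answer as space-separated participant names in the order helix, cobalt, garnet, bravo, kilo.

Answer: kilo

Derivation:
Txn tx977 phase 1: helix yes -> prepared; cobalt yes -> prepared; garnet yes -> prepared; bravo yes -> prepared; kilo no -> aborted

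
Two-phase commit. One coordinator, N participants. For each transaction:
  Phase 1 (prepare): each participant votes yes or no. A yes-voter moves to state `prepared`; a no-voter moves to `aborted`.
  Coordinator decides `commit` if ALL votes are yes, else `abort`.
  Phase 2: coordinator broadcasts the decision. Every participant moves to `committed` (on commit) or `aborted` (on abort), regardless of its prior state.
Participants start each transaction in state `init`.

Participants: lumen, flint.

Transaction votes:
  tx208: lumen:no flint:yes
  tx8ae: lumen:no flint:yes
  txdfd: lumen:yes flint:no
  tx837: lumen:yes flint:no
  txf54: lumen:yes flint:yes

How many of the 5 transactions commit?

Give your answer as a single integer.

Answer: 1

Derivation:
tx208: no from lumen -> abort (commits=0)
tx8ae: no from lumen -> abort (commits=0)
txdfd: no from flint -> abort (commits=0)
tx837: no from flint -> abort (commits=0)
txf54: all yes -> commit (commits=1)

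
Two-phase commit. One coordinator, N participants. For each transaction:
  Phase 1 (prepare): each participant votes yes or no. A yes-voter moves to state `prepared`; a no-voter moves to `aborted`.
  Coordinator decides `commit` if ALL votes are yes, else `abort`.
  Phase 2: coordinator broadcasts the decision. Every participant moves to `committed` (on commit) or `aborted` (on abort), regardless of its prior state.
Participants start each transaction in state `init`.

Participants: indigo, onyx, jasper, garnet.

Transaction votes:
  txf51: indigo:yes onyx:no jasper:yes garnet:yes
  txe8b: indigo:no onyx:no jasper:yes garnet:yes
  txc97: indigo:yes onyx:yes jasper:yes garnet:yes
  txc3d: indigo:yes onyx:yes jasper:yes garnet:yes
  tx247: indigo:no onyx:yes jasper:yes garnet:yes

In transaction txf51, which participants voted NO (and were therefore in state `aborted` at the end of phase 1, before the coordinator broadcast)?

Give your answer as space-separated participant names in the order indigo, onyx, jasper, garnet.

Txn txf51 phase 1: indigo yes -> prepared; onyx no -> aborted; jasper yes -> prepared; garnet yes -> prepared

Answer: onyx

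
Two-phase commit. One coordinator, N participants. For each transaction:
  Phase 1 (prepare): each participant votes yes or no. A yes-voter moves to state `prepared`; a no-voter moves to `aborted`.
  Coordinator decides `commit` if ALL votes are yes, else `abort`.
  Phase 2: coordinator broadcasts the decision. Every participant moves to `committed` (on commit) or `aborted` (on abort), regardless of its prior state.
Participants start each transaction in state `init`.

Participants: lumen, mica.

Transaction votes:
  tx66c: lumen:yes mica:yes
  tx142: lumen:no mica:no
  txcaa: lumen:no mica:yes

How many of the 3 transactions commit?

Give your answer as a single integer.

Answer: 1

Derivation:
tx66c: all yes -> commit (commits=1)
tx142: no from lumen, mica -> abort (commits=1)
txcaa: no from lumen -> abort (commits=1)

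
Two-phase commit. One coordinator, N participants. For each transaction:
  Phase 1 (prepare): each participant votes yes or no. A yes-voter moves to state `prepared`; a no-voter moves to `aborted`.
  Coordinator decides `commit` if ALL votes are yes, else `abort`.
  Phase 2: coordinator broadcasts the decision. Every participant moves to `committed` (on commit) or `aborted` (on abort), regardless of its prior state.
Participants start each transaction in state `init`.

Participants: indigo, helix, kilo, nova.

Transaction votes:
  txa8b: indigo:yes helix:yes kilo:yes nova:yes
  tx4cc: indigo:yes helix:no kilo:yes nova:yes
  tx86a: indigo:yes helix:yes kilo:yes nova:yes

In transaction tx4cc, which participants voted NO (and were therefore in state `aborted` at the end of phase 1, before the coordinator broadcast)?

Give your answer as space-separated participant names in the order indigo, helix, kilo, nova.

Answer: helix

Derivation:
Txn tx4cc phase 1: indigo yes -> prepared; helix no -> aborted; kilo yes -> prepared; nova yes -> prepared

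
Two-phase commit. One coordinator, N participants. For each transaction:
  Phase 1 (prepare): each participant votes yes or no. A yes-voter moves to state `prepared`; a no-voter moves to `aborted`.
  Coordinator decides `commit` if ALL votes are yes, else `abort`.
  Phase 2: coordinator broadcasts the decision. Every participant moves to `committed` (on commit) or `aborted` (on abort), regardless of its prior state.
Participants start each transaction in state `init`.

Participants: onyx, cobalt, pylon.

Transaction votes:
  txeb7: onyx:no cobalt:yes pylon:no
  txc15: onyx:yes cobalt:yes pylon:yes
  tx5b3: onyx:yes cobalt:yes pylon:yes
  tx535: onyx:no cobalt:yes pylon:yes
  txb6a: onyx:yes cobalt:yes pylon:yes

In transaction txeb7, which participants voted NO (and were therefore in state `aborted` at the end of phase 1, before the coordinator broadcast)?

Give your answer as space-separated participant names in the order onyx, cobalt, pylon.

Txn txeb7 phase 1: onyx no -> aborted; cobalt yes -> prepared; pylon no -> aborted

Answer: onyx pylon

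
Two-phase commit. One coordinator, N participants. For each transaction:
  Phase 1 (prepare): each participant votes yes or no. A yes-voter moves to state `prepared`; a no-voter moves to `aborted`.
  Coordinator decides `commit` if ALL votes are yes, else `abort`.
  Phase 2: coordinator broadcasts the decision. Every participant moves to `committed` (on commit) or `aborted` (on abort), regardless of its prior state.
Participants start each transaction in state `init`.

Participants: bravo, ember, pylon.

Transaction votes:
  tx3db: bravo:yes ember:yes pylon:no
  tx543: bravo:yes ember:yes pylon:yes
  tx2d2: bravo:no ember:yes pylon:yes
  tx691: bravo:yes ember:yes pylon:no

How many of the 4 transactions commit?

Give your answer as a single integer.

tx3db: no from pylon -> abort (commits=0)
tx543: all yes -> commit (commits=1)
tx2d2: no from bravo -> abort (commits=1)
tx691: no from pylon -> abort (commits=1)

Answer: 1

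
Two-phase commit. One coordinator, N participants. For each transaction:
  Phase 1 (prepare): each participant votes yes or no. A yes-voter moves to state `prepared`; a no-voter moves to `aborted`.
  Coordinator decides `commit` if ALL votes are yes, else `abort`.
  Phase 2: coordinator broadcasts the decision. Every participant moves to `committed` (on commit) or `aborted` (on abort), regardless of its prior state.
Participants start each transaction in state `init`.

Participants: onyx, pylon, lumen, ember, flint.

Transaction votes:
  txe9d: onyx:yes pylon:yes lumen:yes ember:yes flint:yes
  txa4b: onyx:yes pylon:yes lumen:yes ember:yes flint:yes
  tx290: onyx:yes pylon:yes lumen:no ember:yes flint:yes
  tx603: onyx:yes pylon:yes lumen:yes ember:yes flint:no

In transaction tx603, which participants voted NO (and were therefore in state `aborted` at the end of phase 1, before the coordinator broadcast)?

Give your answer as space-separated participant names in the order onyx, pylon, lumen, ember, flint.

Answer: flint

Derivation:
Txn tx603 phase 1: onyx yes -> prepared; pylon yes -> prepared; lumen yes -> prepared; ember yes -> prepared; flint no -> aborted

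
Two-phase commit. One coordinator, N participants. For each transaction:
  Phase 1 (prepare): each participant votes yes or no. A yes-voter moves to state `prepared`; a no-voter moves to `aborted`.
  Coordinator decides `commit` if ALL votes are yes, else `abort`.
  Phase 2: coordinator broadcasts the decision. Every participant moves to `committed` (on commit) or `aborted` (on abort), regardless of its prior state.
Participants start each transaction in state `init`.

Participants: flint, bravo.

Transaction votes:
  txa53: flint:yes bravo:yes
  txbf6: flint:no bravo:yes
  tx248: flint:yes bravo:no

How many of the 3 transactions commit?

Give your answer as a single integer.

Answer: 1

Derivation:
txa53: all yes -> commit (commits=1)
txbf6: no from flint -> abort (commits=1)
tx248: no from bravo -> abort (commits=1)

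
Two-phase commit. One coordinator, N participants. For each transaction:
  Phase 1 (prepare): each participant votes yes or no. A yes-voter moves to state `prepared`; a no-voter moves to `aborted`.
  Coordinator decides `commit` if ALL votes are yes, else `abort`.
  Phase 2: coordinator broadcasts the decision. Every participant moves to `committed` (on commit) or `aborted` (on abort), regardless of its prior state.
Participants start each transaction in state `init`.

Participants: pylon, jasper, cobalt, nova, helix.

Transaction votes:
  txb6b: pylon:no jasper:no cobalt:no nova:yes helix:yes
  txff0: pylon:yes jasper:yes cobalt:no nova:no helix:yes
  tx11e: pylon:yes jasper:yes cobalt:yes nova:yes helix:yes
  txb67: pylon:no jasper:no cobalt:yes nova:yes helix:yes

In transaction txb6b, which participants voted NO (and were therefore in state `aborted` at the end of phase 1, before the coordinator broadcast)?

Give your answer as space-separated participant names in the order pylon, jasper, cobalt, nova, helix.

Txn txb6b phase 1: pylon no -> aborted; jasper no -> aborted; cobalt no -> aborted; nova yes -> prepared; helix yes -> prepared

Answer: pylon jasper cobalt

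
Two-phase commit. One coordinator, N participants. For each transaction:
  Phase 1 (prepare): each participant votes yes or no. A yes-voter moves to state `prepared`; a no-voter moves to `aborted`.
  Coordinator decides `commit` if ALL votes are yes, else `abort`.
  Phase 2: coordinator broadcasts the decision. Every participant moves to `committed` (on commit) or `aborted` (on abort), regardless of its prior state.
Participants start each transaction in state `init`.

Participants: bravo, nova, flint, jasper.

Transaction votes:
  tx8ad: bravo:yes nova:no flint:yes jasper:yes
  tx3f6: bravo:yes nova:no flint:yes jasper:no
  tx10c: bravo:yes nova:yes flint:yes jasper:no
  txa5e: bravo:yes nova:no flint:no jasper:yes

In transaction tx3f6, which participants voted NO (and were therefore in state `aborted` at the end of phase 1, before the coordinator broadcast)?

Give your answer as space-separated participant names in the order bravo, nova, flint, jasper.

Txn tx3f6 phase 1: bravo yes -> prepared; nova no -> aborted; flint yes -> prepared; jasper no -> aborted

Answer: nova jasper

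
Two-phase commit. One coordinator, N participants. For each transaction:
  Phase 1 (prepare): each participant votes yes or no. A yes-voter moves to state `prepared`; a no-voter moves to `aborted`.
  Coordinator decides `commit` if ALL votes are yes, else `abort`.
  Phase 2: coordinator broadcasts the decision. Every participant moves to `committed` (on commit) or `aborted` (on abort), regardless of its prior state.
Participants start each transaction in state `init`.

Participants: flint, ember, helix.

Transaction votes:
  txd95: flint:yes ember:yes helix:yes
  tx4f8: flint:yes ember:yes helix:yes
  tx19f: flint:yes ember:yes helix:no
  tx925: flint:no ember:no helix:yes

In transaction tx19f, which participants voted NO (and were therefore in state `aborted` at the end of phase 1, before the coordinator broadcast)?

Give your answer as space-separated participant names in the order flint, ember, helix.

Answer: helix

Derivation:
Txn tx19f phase 1: flint yes -> prepared; ember yes -> prepared; helix no -> aborted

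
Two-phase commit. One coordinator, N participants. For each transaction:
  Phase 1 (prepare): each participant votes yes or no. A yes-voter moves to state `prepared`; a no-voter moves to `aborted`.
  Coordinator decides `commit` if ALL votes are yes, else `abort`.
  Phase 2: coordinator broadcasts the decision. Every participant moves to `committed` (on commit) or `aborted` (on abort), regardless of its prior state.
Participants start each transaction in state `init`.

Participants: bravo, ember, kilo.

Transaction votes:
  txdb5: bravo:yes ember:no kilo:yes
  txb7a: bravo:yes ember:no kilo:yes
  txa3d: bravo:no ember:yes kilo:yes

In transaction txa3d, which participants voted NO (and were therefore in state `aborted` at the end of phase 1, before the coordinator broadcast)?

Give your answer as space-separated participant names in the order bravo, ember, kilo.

Answer: bravo

Derivation:
Txn txa3d phase 1: bravo no -> aborted; ember yes -> prepared; kilo yes -> prepared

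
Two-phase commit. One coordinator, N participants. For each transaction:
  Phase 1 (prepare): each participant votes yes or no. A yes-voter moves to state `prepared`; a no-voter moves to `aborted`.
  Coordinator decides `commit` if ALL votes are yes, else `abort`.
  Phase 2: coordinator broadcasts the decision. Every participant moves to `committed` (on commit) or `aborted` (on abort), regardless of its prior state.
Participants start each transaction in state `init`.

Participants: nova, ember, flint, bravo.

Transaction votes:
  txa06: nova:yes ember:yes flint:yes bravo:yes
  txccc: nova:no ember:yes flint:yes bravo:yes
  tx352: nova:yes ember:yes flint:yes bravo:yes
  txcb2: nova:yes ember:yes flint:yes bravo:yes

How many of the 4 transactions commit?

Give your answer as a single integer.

Answer: 3

Derivation:
txa06: all yes -> commit (commits=1)
txccc: no from nova -> abort (commits=1)
tx352: all yes -> commit (commits=2)
txcb2: all yes -> commit (commits=3)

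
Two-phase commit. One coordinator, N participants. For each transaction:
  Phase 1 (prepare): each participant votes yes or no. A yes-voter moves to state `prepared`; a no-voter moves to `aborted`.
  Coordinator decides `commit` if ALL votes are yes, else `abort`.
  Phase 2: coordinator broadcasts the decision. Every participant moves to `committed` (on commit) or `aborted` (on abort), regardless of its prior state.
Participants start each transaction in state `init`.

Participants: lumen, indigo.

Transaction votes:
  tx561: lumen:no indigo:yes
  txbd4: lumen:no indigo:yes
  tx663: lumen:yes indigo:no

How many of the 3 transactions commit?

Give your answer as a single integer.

Answer: 0

Derivation:
tx561: no from lumen -> abort (commits=0)
txbd4: no from lumen -> abort (commits=0)
tx663: no from indigo -> abort (commits=0)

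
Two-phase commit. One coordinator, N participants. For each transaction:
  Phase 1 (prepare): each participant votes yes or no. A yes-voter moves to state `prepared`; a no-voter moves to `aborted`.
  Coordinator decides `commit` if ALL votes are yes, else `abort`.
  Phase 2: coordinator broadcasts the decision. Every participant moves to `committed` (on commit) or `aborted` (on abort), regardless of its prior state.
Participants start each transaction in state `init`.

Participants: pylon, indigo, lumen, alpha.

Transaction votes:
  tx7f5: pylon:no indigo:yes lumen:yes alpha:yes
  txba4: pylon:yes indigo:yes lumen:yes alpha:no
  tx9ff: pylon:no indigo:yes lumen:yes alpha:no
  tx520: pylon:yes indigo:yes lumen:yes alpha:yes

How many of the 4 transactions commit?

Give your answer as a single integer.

tx7f5: no from pylon -> abort (commits=0)
txba4: no from alpha -> abort (commits=0)
tx9ff: no from pylon, alpha -> abort (commits=0)
tx520: all yes -> commit (commits=1)

Answer: 1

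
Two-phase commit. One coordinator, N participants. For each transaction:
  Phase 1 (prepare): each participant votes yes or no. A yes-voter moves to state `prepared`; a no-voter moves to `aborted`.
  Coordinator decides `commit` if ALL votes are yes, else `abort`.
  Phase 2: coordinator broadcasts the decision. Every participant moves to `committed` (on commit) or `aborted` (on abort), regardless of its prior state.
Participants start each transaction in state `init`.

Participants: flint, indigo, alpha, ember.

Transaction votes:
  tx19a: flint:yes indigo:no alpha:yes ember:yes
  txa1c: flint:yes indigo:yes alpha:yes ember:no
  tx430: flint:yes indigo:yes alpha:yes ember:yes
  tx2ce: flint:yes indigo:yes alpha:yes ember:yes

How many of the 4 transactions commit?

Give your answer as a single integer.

tx19a: no from indigo -> abort (commits=0)
txa1c: no from ember -> abort (commits=0)
tx430: all yes -> commit (commits=1)
tx2ce: all yes -> commit (commits=2)

Answer: 2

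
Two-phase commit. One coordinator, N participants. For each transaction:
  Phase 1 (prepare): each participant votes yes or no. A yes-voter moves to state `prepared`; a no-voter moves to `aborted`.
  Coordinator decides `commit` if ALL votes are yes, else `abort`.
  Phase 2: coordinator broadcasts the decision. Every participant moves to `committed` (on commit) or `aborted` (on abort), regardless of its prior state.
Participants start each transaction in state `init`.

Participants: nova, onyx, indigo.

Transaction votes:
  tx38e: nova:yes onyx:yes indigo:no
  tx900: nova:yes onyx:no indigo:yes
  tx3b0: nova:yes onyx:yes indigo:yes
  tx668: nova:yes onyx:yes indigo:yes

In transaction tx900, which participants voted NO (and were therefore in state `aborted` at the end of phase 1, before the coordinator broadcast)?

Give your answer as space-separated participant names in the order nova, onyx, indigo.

Answer: onyx

Derivation:
Txn tx900 phase 1: nova yes -> prepared; onyx no -> aborted; indigo yes -> prepared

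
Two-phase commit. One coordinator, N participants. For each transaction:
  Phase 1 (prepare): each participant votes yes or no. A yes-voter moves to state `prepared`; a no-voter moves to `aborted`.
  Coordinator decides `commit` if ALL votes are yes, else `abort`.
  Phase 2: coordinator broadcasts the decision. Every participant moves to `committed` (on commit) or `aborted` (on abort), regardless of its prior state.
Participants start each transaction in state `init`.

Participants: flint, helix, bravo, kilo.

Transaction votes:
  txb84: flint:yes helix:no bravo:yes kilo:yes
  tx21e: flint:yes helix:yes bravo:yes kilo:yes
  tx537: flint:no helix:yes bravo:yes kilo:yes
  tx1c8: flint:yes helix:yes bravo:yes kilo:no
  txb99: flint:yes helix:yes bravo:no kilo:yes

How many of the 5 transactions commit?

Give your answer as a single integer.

Answer: 1

Derivation:
txb84: no from helix -> abort (commits=0)
tx21e: all yes -> commit (commits=1)
tx537: no from flint -> abort (commits=1)
tx1c8: no from kilo -> abort (commits=1)
txb99: no from bravo -> abort (commits=1)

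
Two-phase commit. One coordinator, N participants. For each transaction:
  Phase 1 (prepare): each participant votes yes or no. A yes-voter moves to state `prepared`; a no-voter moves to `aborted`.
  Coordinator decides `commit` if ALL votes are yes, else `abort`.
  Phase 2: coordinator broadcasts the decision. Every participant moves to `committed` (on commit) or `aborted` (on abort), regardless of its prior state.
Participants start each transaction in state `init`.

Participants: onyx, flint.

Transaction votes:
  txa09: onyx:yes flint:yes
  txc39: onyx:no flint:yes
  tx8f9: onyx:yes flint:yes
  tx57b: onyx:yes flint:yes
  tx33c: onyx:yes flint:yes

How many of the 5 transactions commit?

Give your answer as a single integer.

Answer: 4

Derivation:
txa09: all yes -> commit (commits=1)
txc39: no from onyx -> abort (commits=1)
tx8f9: all yes -> commit (commits=2)
tx57b: all yes -> commit (commits=3)
tx33c: all yes -> commit (commits=4)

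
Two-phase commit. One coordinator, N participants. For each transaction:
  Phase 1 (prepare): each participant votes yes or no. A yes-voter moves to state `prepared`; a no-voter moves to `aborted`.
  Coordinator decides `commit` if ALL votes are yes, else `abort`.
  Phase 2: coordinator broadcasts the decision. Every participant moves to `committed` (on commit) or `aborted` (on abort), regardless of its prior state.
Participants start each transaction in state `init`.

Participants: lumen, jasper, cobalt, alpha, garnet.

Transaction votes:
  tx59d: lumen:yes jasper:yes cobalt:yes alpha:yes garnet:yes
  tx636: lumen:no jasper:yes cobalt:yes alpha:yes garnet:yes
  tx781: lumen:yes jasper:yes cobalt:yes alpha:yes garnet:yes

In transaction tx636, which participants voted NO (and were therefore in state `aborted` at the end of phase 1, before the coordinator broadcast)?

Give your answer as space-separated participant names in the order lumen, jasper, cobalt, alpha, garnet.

Txn tx636 phase 1: lumen no -> aborted; jasper yes -> prepared; cobalt yes -> prepared; alpha yes -> prepared; garnet yes -> prepared

Answer: lumen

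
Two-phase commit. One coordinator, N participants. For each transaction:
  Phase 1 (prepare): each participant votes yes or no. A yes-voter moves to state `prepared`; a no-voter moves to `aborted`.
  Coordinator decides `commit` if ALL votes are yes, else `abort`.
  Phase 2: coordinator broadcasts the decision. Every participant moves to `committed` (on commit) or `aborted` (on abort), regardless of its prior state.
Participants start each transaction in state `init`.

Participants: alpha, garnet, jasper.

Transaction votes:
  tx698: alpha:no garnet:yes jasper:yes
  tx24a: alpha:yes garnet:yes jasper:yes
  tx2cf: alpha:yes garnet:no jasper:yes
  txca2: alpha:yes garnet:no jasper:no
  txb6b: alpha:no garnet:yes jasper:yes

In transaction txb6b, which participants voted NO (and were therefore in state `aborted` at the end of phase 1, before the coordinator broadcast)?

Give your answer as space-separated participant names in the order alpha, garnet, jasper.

Answer: alpha

Derivation:
Txn txb6b phase 1: alpha no -> aborted; garnet yes -> prepared; jasper yes -> prepared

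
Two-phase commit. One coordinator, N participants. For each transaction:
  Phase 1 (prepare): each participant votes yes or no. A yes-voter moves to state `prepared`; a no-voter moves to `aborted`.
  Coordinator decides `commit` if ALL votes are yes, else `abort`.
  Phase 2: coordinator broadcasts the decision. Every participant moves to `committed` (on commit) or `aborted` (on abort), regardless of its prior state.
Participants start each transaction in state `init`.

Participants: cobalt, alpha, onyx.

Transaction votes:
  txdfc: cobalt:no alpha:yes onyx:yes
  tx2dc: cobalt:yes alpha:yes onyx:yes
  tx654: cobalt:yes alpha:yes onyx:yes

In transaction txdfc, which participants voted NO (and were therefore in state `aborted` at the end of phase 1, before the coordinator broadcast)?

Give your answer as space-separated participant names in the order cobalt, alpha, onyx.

Txn txdfc phase 1: cobalt no -> aborted; alpha yes -> prepared; onyx yes -> prepared

Answer: cobalt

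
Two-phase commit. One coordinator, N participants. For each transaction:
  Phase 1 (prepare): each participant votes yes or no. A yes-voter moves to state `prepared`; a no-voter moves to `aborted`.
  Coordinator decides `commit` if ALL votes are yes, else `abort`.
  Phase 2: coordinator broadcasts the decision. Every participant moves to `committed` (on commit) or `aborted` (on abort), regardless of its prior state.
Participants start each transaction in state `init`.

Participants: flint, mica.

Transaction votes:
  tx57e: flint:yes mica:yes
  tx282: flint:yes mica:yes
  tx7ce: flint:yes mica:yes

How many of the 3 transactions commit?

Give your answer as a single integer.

tx57e: all yes -> commit (commits=1)
tx282: all yes -> commit (commits=2)
tx7ce: all yes -> commit (commits=3)

Answer: 3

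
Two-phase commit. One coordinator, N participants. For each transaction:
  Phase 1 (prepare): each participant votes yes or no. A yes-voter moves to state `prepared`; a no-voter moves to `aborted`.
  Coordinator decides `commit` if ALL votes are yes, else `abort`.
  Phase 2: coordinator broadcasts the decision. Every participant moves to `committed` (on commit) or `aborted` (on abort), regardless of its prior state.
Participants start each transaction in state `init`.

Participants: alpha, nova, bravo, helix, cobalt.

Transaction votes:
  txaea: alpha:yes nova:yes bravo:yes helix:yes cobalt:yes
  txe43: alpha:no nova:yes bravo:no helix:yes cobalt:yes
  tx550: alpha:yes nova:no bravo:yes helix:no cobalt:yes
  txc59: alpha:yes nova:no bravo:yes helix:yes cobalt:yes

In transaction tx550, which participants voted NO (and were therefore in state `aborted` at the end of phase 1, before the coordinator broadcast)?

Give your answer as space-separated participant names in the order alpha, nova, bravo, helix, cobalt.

Answer: nova helix

Derivation:
Txn tx550 phase 1: alpha yes -> prepared; nova no -> aborted; bravo yes -> prepared; helix no -> aborted; cobalt yes -> prepared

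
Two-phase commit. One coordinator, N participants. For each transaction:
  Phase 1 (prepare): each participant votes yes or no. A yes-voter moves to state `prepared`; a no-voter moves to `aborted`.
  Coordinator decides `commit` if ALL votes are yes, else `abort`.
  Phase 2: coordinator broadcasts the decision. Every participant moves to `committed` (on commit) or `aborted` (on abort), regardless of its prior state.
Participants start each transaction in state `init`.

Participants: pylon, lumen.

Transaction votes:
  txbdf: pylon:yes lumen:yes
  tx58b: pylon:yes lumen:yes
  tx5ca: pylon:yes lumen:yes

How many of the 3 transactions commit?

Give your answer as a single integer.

txbdf: all yes -> commit (commits=1)
tx58b: all yes -> commit (commits=2)
tx5ca: all yes -> commit (commits=3)

Answer: 3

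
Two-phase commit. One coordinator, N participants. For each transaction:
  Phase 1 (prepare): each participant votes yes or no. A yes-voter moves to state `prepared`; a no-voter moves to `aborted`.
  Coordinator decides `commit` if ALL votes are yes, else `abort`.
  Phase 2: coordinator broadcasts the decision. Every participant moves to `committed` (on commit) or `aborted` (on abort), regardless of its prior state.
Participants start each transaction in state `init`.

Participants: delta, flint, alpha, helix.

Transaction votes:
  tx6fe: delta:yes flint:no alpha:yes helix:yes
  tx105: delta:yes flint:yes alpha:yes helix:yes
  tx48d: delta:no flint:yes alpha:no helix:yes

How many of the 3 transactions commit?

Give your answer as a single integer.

Answer: 1

Derivation:
tx6fe: no from flint -> abort (commits=0)
tx105: all yes -> commit (commits=1)
tx48d: no from delta, alpha -> abort (commits=1)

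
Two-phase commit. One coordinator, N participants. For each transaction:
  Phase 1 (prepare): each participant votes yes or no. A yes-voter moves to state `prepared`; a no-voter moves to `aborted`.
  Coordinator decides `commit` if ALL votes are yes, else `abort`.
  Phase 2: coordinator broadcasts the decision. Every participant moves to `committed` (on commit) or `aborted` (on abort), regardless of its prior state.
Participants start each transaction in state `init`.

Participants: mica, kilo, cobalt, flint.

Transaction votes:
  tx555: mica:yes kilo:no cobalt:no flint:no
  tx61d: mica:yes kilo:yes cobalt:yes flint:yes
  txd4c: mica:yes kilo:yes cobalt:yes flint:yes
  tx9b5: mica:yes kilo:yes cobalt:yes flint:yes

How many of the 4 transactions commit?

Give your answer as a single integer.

Answer: 3

Derivation:
tx555: no from kilo, cobalt, flint -> abort (commits=0)
tx61d: all yes -> commit (commits=1)
txd4c: all yes -> commit (commits=2)
tx9b5: all yes -> commit (commits=3)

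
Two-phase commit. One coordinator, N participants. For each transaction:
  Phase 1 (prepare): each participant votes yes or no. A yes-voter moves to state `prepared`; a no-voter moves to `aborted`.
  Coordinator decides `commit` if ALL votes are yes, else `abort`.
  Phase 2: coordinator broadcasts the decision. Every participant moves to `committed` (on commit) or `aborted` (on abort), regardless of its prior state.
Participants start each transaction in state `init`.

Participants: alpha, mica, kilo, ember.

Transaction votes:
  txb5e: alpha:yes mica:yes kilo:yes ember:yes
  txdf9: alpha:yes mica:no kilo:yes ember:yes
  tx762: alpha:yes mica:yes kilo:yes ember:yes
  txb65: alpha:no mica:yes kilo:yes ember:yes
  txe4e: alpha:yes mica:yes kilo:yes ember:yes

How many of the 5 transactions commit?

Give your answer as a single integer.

Answer: 3

Derivation:
txb5e: all yes -> commit (commits=1)
txdf9: no from mica -> abort (commits=1)
tx762: all yes -> commit (commits=2)
txb65: no from alpha -> abort (commits=2)
txe4e: all yes -> commit (commits=3)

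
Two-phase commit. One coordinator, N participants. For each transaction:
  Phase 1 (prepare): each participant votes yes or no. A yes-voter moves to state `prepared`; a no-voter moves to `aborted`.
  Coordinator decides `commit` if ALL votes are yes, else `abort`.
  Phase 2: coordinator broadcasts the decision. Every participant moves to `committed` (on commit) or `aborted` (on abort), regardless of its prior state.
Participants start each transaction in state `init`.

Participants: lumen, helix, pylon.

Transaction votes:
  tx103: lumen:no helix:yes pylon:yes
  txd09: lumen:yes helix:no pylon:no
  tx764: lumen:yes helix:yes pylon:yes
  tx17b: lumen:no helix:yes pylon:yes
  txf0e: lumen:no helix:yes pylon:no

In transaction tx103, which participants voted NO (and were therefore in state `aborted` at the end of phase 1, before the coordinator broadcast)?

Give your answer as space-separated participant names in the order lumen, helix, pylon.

Answer: lumen

Derivation:
Txn tx103 phase 1: lumen no -> aborted; helix yes -> prepared; pylon yes -> prepared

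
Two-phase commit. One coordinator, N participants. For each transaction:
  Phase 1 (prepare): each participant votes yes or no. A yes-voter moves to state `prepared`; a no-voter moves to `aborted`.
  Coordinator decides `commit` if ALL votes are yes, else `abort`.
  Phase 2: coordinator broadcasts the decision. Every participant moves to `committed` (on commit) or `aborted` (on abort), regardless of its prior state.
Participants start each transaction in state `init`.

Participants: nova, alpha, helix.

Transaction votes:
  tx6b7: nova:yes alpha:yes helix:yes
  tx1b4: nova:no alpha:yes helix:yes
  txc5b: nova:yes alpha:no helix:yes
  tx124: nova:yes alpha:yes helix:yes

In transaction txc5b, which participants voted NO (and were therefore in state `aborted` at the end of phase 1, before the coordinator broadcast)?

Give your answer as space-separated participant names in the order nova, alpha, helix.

Txn txc5b phase 1: nova yes -> prepared; alpha no -> aborted; helix yes -> prepared

Answer: alpha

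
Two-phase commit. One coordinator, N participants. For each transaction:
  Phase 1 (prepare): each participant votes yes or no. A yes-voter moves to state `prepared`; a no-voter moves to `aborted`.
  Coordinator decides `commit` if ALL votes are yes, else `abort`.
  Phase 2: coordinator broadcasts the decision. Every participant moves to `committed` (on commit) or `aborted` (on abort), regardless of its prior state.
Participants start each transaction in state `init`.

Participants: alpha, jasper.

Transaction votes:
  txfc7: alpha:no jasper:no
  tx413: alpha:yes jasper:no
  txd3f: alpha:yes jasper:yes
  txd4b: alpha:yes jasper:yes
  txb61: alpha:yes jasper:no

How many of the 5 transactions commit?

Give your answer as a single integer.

Answer: 2

Derivation:
txfc7: no from alpha, jasper -> abort (commits=0)
tx413: no from jasper -> abort (commits=0)
txd3f: all yes -> commit (commits=1)
txd4b: all yes -> commit (commits=2)
txb61: no from jasper -> abort (commits=2)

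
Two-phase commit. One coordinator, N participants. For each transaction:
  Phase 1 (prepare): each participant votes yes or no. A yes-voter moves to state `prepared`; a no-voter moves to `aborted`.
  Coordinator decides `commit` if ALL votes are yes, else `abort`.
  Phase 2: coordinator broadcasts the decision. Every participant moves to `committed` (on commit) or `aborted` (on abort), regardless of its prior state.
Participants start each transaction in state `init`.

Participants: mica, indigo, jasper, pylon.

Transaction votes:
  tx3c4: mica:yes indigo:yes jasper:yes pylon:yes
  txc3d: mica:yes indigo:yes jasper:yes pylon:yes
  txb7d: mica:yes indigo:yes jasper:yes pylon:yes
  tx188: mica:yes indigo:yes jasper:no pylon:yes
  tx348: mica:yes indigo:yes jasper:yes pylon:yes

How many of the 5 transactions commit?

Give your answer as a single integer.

tx3c4: all yes -> commit (commits=1)
txc3d: all yes -> commit (commits=2)
txb7d: all yes -> commit (commits=3)
tx188: no from jasper -> abort (commits=3)
tx348: all yes -> commit (commits=4)

Answer: 4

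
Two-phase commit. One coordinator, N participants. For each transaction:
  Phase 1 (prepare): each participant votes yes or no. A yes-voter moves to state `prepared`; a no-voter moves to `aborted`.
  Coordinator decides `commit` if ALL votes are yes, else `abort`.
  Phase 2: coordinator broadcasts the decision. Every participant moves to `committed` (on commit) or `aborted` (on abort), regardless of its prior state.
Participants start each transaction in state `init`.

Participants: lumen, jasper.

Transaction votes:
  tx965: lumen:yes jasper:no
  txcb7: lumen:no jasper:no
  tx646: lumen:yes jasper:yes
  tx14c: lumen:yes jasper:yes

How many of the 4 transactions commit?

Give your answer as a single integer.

tx965: no from jasper -> abort (commits=0)
txcb7: no from lumen, jasper -> abort (commits=0)
tx646: all yes -> commit (commits=1)
tx14c: all yes -> commit (commits=2)

Answer: 2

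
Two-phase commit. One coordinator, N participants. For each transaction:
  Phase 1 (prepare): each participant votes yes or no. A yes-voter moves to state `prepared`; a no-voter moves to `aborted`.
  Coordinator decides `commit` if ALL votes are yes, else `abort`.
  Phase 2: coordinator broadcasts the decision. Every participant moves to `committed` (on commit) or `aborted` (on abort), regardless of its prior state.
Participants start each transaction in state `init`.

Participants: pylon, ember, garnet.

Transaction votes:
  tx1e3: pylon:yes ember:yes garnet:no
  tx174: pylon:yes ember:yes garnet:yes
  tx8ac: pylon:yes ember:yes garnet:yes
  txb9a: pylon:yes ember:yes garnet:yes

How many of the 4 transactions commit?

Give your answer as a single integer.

tx1e3: no from garnet -> abort (commits=0)
tx174: all yes -> commit (commits=1)
tx8ac: all yes -> commit (commits=2)
txb9a: all yes -> commit (commits=3)

Answer: 3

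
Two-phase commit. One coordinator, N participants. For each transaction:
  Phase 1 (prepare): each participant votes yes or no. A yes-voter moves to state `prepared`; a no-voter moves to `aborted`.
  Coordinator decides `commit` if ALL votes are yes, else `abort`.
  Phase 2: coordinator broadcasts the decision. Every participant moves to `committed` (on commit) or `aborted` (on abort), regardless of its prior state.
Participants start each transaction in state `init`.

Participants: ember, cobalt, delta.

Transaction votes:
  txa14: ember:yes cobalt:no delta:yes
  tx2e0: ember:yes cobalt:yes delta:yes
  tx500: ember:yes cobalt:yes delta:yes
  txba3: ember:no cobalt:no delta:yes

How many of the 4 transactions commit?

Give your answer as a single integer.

txa14: no from cobalt -> abort (commits=0)
tx2e0: all yes -> commit (commits=1)
tx500: all yes -> commit (commits=2)
txba3: no from ember, cobalt -> abort (commits=2)

Answer: 2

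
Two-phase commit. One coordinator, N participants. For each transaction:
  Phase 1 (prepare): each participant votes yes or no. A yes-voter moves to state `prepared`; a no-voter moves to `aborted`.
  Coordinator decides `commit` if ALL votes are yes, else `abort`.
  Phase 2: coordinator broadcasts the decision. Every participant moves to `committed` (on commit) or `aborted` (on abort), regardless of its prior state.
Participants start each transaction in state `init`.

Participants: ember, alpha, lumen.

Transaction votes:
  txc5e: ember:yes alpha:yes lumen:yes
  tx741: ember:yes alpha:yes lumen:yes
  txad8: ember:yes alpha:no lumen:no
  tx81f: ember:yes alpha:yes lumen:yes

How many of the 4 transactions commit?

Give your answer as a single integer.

Answer: 3

Derivation:
txc5e: all yes -> commit (commits=1)
tx741: all yes -> commit (commits=2)
txad8: no from alpha, lumen -> abort (commits=2)
tx81f: all yes -> commit (commits=3)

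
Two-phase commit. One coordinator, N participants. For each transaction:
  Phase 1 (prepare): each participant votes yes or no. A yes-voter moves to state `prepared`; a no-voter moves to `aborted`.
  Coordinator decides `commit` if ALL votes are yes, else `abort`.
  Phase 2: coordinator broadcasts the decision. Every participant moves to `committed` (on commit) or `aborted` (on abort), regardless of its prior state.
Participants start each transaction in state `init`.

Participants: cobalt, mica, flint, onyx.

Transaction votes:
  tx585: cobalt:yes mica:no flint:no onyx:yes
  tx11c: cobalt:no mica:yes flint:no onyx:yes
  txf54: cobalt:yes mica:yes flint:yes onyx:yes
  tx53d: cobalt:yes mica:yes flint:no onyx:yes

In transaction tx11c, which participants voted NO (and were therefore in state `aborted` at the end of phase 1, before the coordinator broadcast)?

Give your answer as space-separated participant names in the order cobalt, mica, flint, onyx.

Answer: cobalt flint

Derivation:
Txn tx11c phase 1: cobalt no -> aborted; mica yes -> prepared; flint no -> aborted; onyx yes -> prepared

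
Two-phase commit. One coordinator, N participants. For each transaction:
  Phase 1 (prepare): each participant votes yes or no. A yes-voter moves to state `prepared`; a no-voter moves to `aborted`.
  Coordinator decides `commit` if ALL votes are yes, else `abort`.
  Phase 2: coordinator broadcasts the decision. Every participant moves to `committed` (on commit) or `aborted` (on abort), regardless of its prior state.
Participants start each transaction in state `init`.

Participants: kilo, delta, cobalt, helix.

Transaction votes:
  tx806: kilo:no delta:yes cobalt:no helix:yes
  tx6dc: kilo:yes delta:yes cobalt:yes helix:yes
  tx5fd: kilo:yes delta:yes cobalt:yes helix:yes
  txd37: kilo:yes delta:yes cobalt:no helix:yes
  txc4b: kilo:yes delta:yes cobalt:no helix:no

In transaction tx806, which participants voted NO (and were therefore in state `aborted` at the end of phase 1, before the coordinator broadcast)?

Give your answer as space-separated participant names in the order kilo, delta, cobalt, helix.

Txn tx806 phase 1: kilo no -> aborted; delta yes -> prepared; cobalt no -> aborted; helix yes -> prepared

Answer: kilo cobalt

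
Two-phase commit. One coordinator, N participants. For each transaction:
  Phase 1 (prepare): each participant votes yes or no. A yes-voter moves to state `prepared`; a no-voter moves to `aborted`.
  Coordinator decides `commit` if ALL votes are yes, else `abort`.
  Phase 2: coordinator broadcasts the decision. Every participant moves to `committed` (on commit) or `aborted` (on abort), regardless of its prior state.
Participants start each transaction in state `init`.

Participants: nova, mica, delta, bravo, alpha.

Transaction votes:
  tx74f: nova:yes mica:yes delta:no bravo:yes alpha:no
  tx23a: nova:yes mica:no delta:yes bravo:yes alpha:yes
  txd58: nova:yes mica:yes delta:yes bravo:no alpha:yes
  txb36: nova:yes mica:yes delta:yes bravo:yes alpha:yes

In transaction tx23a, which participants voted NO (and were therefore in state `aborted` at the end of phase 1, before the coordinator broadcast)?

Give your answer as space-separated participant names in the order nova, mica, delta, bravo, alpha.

Answer: mica

Derivation:
Txn tx23a phase 1: nova yes -> prepared; mica no -> aborted; delta yes -> prepared; bravo yes -> prepared; alpha yes -> prepared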